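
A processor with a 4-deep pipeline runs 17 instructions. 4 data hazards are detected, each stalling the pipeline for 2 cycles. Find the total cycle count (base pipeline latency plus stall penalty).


Base cycles = 4 + 17 - 1 = 20
Total stalls = 4 * 2 = 8
Total = 20 + 8 = 28

28


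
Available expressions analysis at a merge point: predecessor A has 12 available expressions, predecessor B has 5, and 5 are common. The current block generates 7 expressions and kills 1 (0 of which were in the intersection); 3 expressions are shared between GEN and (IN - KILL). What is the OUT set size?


IN = intersection of predecessors = 5
IN - KILL = 5 - 0 = 5
|OUT| = |GEN| + |IN - KILL| - |GEN ∩ (IN - KILL)| = 7 + 5 - 3 = 9

9


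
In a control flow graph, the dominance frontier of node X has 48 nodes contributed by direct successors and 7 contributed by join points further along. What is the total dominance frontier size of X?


DF(X) = direct successor contributions + join point contributions
= 48 + 7 = 55

55


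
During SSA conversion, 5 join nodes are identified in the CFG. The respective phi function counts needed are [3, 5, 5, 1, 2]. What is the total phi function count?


Total phi functions = sum of phi functions at each join node
= 3 + 5 + 5 + 1 + 2 = 16

16


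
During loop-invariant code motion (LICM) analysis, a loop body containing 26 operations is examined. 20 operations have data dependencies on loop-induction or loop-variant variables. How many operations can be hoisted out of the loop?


Invariant candidates = total - loop-dependent
= 26 - 20 = 6

6


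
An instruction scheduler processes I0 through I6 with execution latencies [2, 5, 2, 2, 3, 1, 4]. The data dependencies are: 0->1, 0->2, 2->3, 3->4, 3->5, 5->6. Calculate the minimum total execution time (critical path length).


Compute longest path through dependency graph: dist(Ik) = max over predecessors of dist + latency(Ik).
dist(I0) = latency 2 = 2
dist(I1) = dist(I0) + 5 = 2 + 5 = 7
dist(I2) = dist(I0) + 2 = 2 + 2 = 4
dist(I3) = dist(I2) + 2 = 4 + 2 = 6
dist(I4) = dist(I3) + 3 = 6 + 3 = 9
dist(I5) = dist(I3) + 1 = 6 + 1 = 7
dist(I6) = dist(I5) + 4 = 7 + 4 = 11
Critical path = max dist = 11

11


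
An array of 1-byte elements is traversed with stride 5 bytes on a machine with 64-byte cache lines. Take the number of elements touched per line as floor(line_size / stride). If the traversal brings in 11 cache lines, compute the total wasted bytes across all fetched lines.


Elements per line = floor(64 / 5) = 12
Bytes used per line = 12 * 1 = 12
Wasted per line = 64 - 12 = 52
Total wasted = 52 * 11 = 572

572


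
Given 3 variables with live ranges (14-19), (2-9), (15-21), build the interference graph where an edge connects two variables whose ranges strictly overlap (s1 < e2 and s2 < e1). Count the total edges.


Check all pairs for overlapping intervals.
Two intervals (s1,e1) and (s2,e2) overlap if s1 < e2 and s2 < e1.
v0 (14-19) vs v1..v2: overlaps v2 -> 1
v1 (2-9) vs v2: overlaps none -> 0
Total overlapping pairs = 1 + 0 = 1

1


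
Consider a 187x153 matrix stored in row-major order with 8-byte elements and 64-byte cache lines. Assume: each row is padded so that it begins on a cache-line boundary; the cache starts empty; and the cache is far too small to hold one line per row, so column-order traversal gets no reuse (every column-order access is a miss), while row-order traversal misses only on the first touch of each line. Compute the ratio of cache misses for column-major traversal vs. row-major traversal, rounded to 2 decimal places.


Each row occupies 153 * 8 = 1224 bytes and starts on a line boundary, so it spans ceil(1224 / 64) = 20 cache lines.
Row-major traversal misses (one per line touched): 187 * ceil(153 * 8 / 64) = 3740
Column-major traversal misses (no reuse, every access misses): 187 * 153 = 28611
Ratio = 28611 / 3740 = 7.65

7.65


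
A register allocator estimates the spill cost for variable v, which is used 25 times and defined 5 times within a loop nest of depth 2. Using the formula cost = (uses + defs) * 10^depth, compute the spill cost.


uses + defs = 25 + 5 = 30
10^2 = 100
Spill cost = 30 * 100 = 3000

3000


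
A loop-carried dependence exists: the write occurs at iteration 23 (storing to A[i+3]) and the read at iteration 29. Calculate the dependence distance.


Distance = read iteration - write iteration
= 29 - 23 = 6

6


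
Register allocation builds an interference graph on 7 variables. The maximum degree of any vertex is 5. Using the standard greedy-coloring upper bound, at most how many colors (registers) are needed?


Greedy coloring never needs more than (max_degree + 1) colors: when coloring a vertex, at most max_degree neighbors are already colored.
Upper bound = 5 + 1 = 6

6


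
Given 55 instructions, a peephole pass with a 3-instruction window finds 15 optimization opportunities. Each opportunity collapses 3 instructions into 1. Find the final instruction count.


Each match removes 2 instructions.
Total removed = 15 * 2 = 30
Remaining = 55 - 30 = 25

25


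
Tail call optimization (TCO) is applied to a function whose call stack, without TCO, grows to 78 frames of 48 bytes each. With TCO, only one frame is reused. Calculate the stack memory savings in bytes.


Without TCO: 78 * 48 = 3744 bytes
With TCO: reuse 1 frame = 48 bytes
Savings = 3744 - 48 = 3696

3696


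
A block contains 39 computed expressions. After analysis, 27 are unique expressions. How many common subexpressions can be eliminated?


CSE count = total expressions - unique expressions
= 39 - 27 = 12

12


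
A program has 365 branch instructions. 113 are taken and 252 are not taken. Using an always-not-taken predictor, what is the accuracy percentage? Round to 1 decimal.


Predictor: always-not-taken
Correct predictions = 252
Accuracy = 252 / 365 * 100 = 69.0%

69.0


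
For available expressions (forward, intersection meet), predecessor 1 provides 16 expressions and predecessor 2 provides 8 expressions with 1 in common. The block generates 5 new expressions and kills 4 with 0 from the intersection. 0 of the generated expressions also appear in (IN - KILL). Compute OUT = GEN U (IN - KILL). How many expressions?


IN = intersection of predecessors = 1
IN - KILL = 1 - 0 = 1
|OUT| = |GEN| + |IN - KILL| - |GEN ∩ (IN - KILL)| = 5 + 1 - 0 = 6

6


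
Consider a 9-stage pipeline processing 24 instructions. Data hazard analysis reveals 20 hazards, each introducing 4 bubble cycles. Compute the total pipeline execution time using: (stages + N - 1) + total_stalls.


Base cycles = 9 + 24 - 1 = 32
Total stalls = 20 * 4 = 80
Total = 32 + 80 = 112

112


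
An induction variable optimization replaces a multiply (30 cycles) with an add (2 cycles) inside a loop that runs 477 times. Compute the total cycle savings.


Per-iteration saving = 30 - 2 = 28
Total saved = 477 * 28 = 13356

13356


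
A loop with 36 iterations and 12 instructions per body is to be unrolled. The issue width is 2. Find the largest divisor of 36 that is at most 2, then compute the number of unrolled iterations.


Largest divisor of 36 <= 2 is 2
New iterations = 36 / 2 = 18

18


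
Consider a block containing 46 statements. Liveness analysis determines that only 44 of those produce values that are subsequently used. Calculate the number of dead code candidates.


Dead code = total statements - live definitions
= 46 - 44 = 2

2


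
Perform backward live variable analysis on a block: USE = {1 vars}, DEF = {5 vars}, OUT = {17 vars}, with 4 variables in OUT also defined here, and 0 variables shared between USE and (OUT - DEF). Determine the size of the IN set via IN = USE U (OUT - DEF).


OUT - DEF: 17 - 4 = 13
|IN| = |USE| + |OUT - DEF| - |USE ∩ (OUT - DEF)| = 1 + 13 - 0 = 14

14


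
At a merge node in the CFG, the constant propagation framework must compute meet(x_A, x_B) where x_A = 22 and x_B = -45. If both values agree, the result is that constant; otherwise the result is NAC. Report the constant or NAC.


Meet operation: if both paths give the same constant, result is that constant; if they differ, result is NAC (not-a-constant).
Path A: 22, Path B: -45 -> differ
Result: not-a-constant -> NAC

NAC


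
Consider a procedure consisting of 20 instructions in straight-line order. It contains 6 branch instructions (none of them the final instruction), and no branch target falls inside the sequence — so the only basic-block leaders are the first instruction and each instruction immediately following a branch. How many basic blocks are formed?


With no in-sequence branch targets, the leaders are the first instruction plus the instruction after each branch.
Number of basic blocks = branches + 1
= 6 + 1 = 7

7


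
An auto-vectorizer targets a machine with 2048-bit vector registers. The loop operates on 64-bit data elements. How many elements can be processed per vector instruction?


Width = SIMD bits / data type bits
= 2048 / 64 = 32

32


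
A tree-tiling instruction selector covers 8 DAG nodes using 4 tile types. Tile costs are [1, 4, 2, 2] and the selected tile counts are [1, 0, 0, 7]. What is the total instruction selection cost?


Total cost = sum(count_i * cost_i)
= 1*1 + 0*4 + 0*2 + 7*2
= 15

15


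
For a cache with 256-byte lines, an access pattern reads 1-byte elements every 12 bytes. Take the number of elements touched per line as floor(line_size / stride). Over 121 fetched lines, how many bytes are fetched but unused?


Elements per line = floor(256 / 12) = 21
Bytes used per line = 21 * 1 = 21
Wasted per line = 256 - 21 = 235
Total wasted = 235 * 121 = 28435

28435


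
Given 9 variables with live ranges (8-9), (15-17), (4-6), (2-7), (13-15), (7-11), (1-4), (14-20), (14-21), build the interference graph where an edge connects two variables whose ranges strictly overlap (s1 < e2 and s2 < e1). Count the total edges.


Check all pairs for overlapping intervals.
Two intervals (s1,e1) and (s2,e2) overlap if s1 < e2 and s2 < e1.
v0 (8-9) vs v1..v8: overlaps v5 -> 1
v1 (15-17) vs v2..v8: overlaps v7, v8 -> 2
v2 (4-6) vs v3..v8: overlaps v3 -> 1
v3 (2-7) vs v4..v8: overlaps v6 -> 1
v4 (13-15) vs v5..v8: overlaps v7, v8 -> 2
v5 (7-11) vs v6..v8: overlaps none -> 0
v6 (1-4) vs v7..v8: overlaps none -> 0
v7 (14-20) vs v8: overlaps v8 -> 1
Total overlapping pairs = 1 + 2 + 1 + 1 + 2 + 0 + 0 + 1 = 8

8


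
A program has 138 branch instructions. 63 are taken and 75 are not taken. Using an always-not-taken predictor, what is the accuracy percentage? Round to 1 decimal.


Predictor: always-not-taken
Correct predictions = 75
Accuracy = 75 / 138 * 100 = 54.3%

54.3


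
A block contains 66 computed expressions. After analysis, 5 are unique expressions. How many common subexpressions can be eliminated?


CSE count = total expressions - unique expressions
= 66 - 5 = 61

61


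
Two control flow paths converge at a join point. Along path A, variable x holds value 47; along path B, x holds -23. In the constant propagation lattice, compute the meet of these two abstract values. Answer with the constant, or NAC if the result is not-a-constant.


Meet operation: if both paths give the same constant, result is that constant; if they differ, result is NAC (not-a-constant).
Path A: 47, Path B: -23 -> differ
Result: not-a-constant -> NAC

NAC


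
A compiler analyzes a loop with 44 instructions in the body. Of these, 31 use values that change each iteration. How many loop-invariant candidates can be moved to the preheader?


Invariant candidates = total - loop-dependent
= 44 - 31 = 13

13


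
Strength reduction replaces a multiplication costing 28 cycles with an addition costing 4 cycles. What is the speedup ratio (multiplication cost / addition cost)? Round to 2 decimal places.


Ratio = mult_cost / add_cost = 28 / 4 = 7.0

7.0


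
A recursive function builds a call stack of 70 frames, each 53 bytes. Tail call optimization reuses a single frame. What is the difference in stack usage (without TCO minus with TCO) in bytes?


Without TCO: 70 * 53 = 3710 bytes
With TCO: reuse 1 frame = 53 bytes
Savings = 3710 - 53 = 3657

3657


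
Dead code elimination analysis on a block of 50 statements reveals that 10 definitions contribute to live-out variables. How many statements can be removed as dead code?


Dead code = total statements - live definitions
= 50 - 10 = 40

40


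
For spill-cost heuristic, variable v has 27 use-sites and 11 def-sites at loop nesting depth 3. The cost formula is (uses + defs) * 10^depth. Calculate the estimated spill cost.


uses + defs = 27 + 11 = 38
10^3 = 1000
Spill cost = 38 * 1000 = 38000

38000


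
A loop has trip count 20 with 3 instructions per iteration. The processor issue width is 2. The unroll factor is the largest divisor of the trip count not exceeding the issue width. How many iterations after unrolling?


Largest divisor of 20 <= 2 is 2
New iterations = 20 / 2 = 10

10


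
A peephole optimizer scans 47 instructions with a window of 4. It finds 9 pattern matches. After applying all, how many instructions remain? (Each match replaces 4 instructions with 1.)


Each match removes 3 instructions.
Total removed = 9 * 3 = 27
Remaining = 47 - 27 = 20

20


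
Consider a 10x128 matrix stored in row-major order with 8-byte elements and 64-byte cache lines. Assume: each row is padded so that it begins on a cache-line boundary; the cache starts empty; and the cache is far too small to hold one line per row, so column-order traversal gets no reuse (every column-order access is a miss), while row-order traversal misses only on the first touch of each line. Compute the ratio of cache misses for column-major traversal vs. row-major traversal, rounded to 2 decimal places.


Each row occupies 128 * 8 = 1024 bytes and starts on a line boundary, so it spans ceil(1024 / 64) = 16 cache lines.
Row-major traversal misses (one per line touched): 10 * ceil(128 * 8 / 64) = 160
Column-major traversal misses (no reuse, every access misses): 10 * 128 = 1280
Ratio = 1280 / 160 = 8.0

8.0


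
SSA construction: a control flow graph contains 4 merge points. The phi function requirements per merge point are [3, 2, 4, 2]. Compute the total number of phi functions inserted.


Total phi functions = sum of phi functions at each join node
= 3 + 2 + 4 + 2 = 11

11


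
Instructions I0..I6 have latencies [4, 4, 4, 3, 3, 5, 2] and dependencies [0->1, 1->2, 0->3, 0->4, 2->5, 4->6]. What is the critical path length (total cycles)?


Compute longest path through dependency graph: dist(Ik) = max over predecessors of dist + latency(Ik).
dist(I0) = latency 4 = 4
dist(I1) = dist(I0) + 4 = 4 + 4 = 8
dist(I2) = dist(I1) + 4 = 8 + 4 = 12
dist(I3) = dist(I0) + 3 = 4 + 3 = 7
dist(I4) = dist(I0) + 3 = 4 + 3 = 7
dist(I5) = dist(I2) + 5 = 12 + 5 = 17
dist(I6) = dist(I4) + 2 = 7 + 2 = 9
Critical path = max dist = 17

17


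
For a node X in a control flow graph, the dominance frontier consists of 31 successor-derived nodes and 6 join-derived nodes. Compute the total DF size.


DF(X) = direct successor contributions + join point contributions
= 31 + 6 = 37

37


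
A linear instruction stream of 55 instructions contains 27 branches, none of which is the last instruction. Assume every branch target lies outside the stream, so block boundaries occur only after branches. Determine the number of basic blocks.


With no in-sequence branch targets, the leaders are the first instruction plus the instruction after each branch.
Number of basic blocks = branches + 1
= 27 + 1 = 28

28


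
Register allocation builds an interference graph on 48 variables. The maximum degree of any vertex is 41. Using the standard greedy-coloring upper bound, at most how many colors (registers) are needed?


Greedy coloring never needs more than (max_degree + 1) colors: when coloring a vertex, at most max_degree neighbors are already colored.
Upper bound = 41 + 1 = 42

42


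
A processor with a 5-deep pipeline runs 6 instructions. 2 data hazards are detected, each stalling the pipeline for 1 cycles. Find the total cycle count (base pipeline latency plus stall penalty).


Base cycles = 5 + 6 - 1 = 10
Total stalls = 2 * 1 = 2
Total = 10 + 2 = 12

12


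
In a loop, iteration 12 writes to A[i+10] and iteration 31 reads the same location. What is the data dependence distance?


Distance = read iteration - write iteration
= 31 - 12 = 19

19


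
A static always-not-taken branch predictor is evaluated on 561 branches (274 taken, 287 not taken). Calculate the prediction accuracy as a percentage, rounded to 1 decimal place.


Predictor: always-not-taken
Correct predictions = 287
Accuracy = 287 / 561 * 100 = 51.2%

51.2


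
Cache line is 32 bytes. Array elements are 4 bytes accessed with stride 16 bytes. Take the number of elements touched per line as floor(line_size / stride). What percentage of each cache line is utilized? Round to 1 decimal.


Elements per cache line = floor(32 / 16) = 2
Bytes used = 2 * 4 = 8
Utilization = 8 / 32 * 100 = 25.0%

25.0


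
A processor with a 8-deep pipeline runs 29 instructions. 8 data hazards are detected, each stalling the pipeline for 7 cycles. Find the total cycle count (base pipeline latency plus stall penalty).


Base cycles = 8 + 29 - 1 = 36
Total stalls = 8 * 7 = 56
Total = 36 + 56 = 92

92


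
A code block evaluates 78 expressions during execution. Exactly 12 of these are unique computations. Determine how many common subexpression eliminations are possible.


CSE count = total expressions - unique expressions
= 78 - 12 = 66

66


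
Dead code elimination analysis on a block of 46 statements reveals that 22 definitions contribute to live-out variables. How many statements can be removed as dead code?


Dead code = total statements - live definitions
= 46 - 22 = 24

24


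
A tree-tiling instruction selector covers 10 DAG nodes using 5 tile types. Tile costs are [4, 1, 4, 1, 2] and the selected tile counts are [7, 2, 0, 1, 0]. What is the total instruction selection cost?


Total cost = sum(count_i * cost_i)
= 7*4 + 2*1 + 0*4 + 1*1 + 0*2
= 31

31


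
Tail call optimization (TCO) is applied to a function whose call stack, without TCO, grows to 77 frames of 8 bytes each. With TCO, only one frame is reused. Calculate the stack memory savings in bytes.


Without TCO: 77 * 8 = 616 bytes
With TCO: reuse 1 frame = 8 bytes
Savings = 616 - 8 = 608

608


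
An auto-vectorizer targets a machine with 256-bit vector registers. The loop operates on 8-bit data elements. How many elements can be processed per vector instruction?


Width = SIMD bits / data type bits
= 256 / 8 = 32

32


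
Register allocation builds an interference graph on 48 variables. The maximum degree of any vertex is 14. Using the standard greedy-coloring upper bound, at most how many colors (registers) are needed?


Greedy coloring never needs more than (max_degree + 1) colors: when coloring a vertex, at most max_degree neighbors are already colored.
Upper bound = 14 + 1 = 15

15


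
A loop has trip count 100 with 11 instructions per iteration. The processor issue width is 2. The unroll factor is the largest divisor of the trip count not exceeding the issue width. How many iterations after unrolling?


Largest divisor of 100 <= 2 is 2
New iterations = 100 / 2 = 50

50


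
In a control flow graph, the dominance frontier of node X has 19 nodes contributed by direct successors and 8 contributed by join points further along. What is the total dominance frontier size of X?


DF(X) = direct successor contributions + join point contributions
= 19 + 8 = 27

27


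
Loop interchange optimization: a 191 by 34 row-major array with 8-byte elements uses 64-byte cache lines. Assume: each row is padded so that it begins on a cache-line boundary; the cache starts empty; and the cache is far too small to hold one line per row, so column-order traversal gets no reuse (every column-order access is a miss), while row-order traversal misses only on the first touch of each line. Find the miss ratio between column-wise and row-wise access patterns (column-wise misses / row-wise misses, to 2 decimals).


Each row occupies 34 * 8 = 272 bytes and starts on a line boundary, so it spans ceil(272 / 64) = 5 cache lines.
Row-major traversal misses (one per line touched): 191 * ceil(34 * 8 / 64) = 955
Column-major traversal misses (no reuse, every access misses): 191 * 34 = 6494
Ratio = 6494 / 955 = 6.8

6.8


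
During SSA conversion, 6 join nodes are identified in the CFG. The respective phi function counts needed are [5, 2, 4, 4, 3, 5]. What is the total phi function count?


Total phi functions = sum of phi functions at each join node
= 5 + 2 + 4 + 4 + 3 + 5 = 23

23


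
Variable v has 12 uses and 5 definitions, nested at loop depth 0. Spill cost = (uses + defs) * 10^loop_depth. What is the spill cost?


uses + defs = 12 + 5 = 17
10^0 = 1
Spill cost = 17 * 1 = 17

17


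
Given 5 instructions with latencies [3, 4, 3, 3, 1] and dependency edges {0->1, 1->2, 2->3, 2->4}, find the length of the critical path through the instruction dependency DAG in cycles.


Compute longest path through dependency graph: dist(Ik) = max over predecessors of dist + latency(Ik).
dist(I0) = latency 3 = 3
dist(I1) = dist(I0) + 4 = 3 + 4 = 7
dist(I2) = dist(I1) + 3 = 7 + 3 = 10
dist(I3) = dist(I2) + 3 = 10 + 3 = 13
dist(I4) = dist(I2) + 1 = 10 + 1 = 11
Critical path = max dist = 13

13


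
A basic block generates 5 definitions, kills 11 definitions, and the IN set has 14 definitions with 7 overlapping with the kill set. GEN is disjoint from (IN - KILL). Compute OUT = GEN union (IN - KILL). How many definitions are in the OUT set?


IN - KILL: 14 - 7 = 7 surviving definitions
OUT = GEN + surviving = 5 + 7 = 12

12


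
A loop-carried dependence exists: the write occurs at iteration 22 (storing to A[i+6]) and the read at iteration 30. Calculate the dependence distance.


Distance = read iteration - write iteration
= 30 - 22 = 8

8


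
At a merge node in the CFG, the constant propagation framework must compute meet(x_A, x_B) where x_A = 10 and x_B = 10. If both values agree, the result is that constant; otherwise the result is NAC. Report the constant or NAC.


Meet operation: if both paths give the same constant, result is that constant; if they differ, result is NAC (not-a-constant).
Path A: 10, Path B: 10 -> equal
Result: constant -> 10

10


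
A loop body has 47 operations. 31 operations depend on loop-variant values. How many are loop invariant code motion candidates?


Invariant candidates = total - loop-dependent
= 47 - 31 = 16

16


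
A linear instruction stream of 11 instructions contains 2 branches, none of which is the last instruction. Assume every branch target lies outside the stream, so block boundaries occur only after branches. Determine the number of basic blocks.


With no in-sequence branch targets, the leaders are the first instruction plus the instruction after each branch.
Number of basic blocks = branches + 1
= 2 + 1 = 3

3


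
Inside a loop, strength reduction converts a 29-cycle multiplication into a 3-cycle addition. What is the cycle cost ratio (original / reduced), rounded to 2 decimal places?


Ratio = mult_cost / add_cost = 29 / 3 = 9.67

9.67


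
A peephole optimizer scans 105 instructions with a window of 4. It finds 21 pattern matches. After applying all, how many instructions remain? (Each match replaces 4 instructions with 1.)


Each match removes 3 instructions.
Total removed = 21 * 3 = 63
Remaining = 105 - 63 = 42

42


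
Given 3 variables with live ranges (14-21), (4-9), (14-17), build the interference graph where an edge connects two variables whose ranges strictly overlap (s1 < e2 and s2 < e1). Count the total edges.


Check all pairs for overlapping intervals.
Two intervals (s1,e1) and (s2,e2) overlap if s1 < e2 and s2 < e1.
v0 (14-21) vs v1..v2: overlaps v2 -> 1
v1 (4-9) vs v2: overlaps none -> 0
Total overlapping pairs = 1 + 0 = 1

1


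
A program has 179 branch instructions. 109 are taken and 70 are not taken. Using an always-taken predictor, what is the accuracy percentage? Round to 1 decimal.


Predictor: always-taken
Correct predictions = 109
Accuracy = 109 / 179 * 100 = 60.9%

60.9


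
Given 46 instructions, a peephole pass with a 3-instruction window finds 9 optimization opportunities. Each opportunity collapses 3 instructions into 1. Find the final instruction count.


Each match removes 2 instructions.
Total removed = 9 * 2 = 18
Remaining = 46 - 18 = 28

28


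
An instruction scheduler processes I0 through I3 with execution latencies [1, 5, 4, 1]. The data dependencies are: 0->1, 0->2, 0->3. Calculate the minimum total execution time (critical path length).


Compute longest path through dependency graph: dist(Ik) = max over predecessors of dist + latency(Ik).
dist(I0) = latency 1 = 1
dist(I1) = dist(I0) + 5 = 1 + 5 = 6
dist(I2) = dist(I0) + 4 = 1 + 4 = 5
dist(I3) = dist(I0) + 1 = 1 + 1 = 2
Critical path = max dist = 6

6


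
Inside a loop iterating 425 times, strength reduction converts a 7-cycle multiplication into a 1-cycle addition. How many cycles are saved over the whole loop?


Per-iteration saving = 7 - 1 = 6
Total saved = 425 * 6 = 2550

2550


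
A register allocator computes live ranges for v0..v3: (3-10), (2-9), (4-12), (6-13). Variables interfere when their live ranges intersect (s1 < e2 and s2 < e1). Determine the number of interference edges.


Check all pairs for overlapping intervals.
Two intervals (s1,e1) and (s2,e2) overlap if s1 < e2 and s2 < e1.
v0 (3-10) vs v1..v3: overlaps v1, v2, v3 -> 3
v1 (2-9) vs v2..v3: overlaps v2, v3 -> 2
v2 (4-12) vs v3: overlaps v3 -> 1
Total overlapping pairs = 3 + 2 + 1 = 6

6


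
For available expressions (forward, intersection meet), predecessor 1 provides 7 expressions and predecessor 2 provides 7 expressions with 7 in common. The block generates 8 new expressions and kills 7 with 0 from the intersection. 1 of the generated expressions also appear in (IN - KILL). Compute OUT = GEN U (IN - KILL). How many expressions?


IN = intersection of predecessors = 7
IN - KILL = 7 - 0 = 7
|OUT| = |GEN| + |IN - KILL| - |GEN ∩ (IN - KILL)| = 8 + 7 - 1 = 14

14


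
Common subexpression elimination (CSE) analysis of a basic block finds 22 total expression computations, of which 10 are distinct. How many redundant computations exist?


CSE count = total expressions - unique expressions
= 22 - 10 = 12

12


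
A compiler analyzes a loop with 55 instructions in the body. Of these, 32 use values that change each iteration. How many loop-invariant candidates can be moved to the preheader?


Invariant candidates = total - loop-dependent
= 55 - 32 = 23

23


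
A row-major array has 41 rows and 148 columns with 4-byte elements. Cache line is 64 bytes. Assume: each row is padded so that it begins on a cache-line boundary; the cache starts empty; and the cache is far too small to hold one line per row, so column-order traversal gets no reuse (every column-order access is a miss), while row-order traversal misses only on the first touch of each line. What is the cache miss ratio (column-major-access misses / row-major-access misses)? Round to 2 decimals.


Each row occupies 148 * 4 = 592 bytes and starts on a line boundary, so it spans ceil(592 / 64) = 10 cache lines.
Row-major traversal misses (one per line touched): 41 * ceil(148 * 4 / 64) = 410
Column-major traversal misses (no reuse, every access misses): 41 * 148 = 6068
Ratio = 6068 / 410 = 14.8

14.8


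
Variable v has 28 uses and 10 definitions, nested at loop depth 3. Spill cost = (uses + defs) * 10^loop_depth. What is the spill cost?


uses + defs = 28 + 10 = 38
10^3 = 1000
Spill cost = 38 * 1000 = 38000

38000


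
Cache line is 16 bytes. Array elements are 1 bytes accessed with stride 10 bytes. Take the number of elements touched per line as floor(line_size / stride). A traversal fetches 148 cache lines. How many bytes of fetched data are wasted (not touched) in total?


Elements per line = floor(16 / 10) = 1
Bytes used per line = 1 * 1 = 1
Wasted per line = 16 - 1 = 15
Total wasted = 15 * 148 = 2220

2220


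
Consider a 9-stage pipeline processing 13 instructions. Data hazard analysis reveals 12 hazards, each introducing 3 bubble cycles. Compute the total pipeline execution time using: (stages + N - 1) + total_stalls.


Base cycles = 9 + 13 - 1 = 21
Total stalls = 12 * 3 = 36
Total = 21 + 36 = 57

57


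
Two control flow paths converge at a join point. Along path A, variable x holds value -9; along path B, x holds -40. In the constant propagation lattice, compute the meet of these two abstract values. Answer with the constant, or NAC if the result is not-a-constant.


Meet operation: if both paths give the same constant, result is that constant; if they differ, result is NAC (not-a-constant).
Path A: -9, Path B: -40 -> differ
Result: not-a-constant -> NAC

NAC


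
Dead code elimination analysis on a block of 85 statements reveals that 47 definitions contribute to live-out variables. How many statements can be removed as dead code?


Dead code = total statements - live definitions
= 85 - 47 = 38

38


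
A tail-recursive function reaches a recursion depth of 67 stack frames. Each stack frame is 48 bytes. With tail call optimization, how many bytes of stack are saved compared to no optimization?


Without TCO: 67 * 48 = 3216 bytes
With TCO: reuse 1 frame = 48 bytes
Savings = 3216 - 48 = 3168

3168


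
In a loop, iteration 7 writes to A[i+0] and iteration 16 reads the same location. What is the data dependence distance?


Distance = read iteration - write iteration
= 16 - 7 = 9

9


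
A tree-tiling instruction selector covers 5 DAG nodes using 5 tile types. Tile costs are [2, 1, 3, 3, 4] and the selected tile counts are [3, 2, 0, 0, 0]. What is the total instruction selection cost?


Total cost = sum(count_i * cost_i)
= 3*2 + 2*1 + 0*3 + 0*3 + 0*4
= 8

8


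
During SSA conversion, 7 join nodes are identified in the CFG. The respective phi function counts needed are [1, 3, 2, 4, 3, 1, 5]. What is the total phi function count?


Total phi functions = sum of phi functions at each join node
= 1 + 3 + 2 + 4 + 3 + 1 + 5 = 19

19


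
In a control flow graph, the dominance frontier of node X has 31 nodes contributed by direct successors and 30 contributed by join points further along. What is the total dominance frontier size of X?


DF(X) = direct successor contributions + join point contributions
= 31 + 30 = 61

61


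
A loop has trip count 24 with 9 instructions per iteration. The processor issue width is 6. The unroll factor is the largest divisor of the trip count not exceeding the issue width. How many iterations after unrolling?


Largest divisor of 24 <= 6 is 6
New iterations = 24 / 6 = 4

4


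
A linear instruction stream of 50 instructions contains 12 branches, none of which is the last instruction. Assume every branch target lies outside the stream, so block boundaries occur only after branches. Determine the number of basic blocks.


With no in-sequence branch targets, the leaders are the first instruction plus the instruction after each branch.
Number of basic blocks = branches + 1
= 12 + 1 = 13

13


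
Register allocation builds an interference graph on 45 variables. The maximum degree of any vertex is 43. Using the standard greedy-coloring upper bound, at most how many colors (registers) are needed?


Greedy coloring never needs more than (max_degree + 1) colors: when coloring a vertex, at most max_degree neighbors are already colored.
Upper bound = 43 + 1 = 44

44


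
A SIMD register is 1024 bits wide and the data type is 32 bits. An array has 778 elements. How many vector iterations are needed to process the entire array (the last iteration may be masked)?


Width = 1024 / 32 = 32 elements per vector op
Iterations = ceil(778 / 32) = 25

25


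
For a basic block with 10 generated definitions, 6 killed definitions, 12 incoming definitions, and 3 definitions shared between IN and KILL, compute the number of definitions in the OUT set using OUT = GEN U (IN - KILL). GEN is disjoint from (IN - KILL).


IN - KILL: 12 - 3 = 9 surviving definitions
OUT = GEN + surviving = 10 + 9 = 19

19


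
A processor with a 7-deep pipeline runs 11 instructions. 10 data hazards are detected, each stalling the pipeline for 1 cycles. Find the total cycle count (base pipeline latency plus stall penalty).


Base cycles = 7 + 11 - 1 = 17
Total stalls = 10 * 1 = 10
Total = 17 + 10 = 27

27


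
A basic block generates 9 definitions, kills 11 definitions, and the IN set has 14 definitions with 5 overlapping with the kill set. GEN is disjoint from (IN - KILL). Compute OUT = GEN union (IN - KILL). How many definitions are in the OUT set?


IN - KILL: 14 - 5 = 9 surviving definitions
OUT = GEN + surviving = 9 + 9 = 18

18


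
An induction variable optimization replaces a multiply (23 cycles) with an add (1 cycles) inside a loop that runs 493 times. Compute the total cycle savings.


Per-iteration saving = 23 - 1 = 22
Total saved = 493 * 22 = 10846

10846


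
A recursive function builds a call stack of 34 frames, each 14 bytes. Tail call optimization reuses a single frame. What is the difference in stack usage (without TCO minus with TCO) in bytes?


Without TCO: 34 * 14 = 476 bytes
With TCO: reuse 1 frame = 14 bytes
Savings = 476 - 14 = 462

462


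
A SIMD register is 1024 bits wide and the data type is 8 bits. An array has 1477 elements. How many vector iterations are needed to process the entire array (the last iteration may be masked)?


Width = 1024 / 8 = 128 elements per vector op
Iterations = ceil(1477 / 128) = 12

12


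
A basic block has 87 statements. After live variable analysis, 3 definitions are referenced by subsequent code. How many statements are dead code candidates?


Dead code = total statements - live definitions
= 87 - 3 = 84

84


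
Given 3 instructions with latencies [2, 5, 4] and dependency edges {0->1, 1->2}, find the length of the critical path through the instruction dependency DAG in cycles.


Compute longest path through dependency graph: dist(Ik) = max over predecessors of dist + latency(Ik).
dist(I0) = latency 2 = 2
dist(I1) = dist(I0) + 5 = 2 + 5 = 7
dist(I2) = dist(I1) + 4 = 7 + 4 = 11
Critical path = max dist = 11

11


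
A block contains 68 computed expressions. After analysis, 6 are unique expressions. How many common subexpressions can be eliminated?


CSE count = total expressions - unique expressions
= 68 - 6 = 62

62


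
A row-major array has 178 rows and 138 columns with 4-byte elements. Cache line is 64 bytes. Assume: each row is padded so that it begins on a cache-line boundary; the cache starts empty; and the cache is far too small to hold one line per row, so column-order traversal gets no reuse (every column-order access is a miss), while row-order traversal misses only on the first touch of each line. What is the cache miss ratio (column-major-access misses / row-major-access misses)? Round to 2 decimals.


Each row occupies 138 * 4 = 552 bytes and starts on a line boundary, so it spans ceil(552 / 64) = 9 cache lines.
Row-major traversal misses (one per line touched): 178 * ceil(138 * 4 / 64) = 1602
Column-major traversal misses (no reuse, every access misses): 178 * 138 = 24564
Ratio = 24564 / 1602 = 15.33

15.33


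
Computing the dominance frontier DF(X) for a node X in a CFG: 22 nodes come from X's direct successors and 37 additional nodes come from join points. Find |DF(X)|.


DF(X) = direct successor contributions + join point contributions
= 22 + 37 = 59

59


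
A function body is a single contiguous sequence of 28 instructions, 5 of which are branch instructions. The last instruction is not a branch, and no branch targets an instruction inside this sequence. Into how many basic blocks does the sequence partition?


With no in-sequence branch targets, the leaders are the first instruction plus the instruction after each branch.
Number of basic blocks = branches + 1
= 5 + 1 = 6

6


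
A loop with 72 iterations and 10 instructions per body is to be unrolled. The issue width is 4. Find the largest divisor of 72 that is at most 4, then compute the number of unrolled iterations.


Largest divisor of 72 <= 4 is 4
New iterations = 72 / 4 = 18

18


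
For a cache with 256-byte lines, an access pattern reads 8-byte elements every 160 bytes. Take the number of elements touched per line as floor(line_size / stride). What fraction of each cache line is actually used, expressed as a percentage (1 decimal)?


Elements per cache line = floor(256 / 160) = 1
Bytes used = 1 * 8 = 8
Utilization = 8 / 256 * 100 = 3.1%

3.1


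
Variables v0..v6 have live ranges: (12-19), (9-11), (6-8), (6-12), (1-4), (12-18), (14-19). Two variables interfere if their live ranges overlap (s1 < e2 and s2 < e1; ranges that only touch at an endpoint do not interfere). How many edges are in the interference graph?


Check all pairs for overlapping intervals.
Two intervals (s1,e1) and (s2,e2) overlap if s1 < e2 and s2 < e1.
v0 (12-19) vs v1..v6: overlaps v5, v6 -> 2
v1 (9-11) vs v2..v6: overlaps v3 -> 1
v2 (6-8) vs v3..v6: overlaps v3 -> 1
v3 (6-12) vs v4..v6: overlaps none -> 0
v4 (1-4) vs v5..v6: overlaps none -> 0
v5 (12-18) vs v6: overlaps v6 -> 1
Total overlapping pairs = 2 + 1 + 1 + 0 + 0 + 1 = 5

5


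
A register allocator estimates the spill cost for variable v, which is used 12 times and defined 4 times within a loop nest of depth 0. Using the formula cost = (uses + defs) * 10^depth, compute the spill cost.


uses + defs = 12 + 4 = 16
10^0 = 1
Spill cost = 16 * 1 = 16

16


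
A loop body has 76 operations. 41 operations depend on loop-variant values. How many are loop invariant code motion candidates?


Invariant candidates = total - loop-dependent
= 76 - 41 = 35

35


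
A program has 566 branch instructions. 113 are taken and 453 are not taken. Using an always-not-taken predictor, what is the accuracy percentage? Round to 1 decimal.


Predictor: always-not-taken
Correct predictions = 453
Accuracy = 453 / 566 * 100 = 80.0%

80.0


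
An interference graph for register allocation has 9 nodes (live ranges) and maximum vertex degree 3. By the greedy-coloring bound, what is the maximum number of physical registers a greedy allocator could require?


Greedy coloring never needs more than (max_degree + 1) colors: when coloring a vertex, at most max_degree neighbors are already colored.
Upper bound = 3 + 1 = 4

4


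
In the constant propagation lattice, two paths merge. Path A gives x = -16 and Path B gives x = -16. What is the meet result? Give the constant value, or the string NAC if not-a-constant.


Meet operation: if both paths give the same constant, result is that constant; if they differ, result is NAC (not-a-constant).
Path A: -16, Path B: -16 -> equal
Result: constant -> -16

-16


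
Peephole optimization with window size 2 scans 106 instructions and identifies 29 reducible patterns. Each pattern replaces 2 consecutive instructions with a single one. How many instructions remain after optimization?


Each match removes 1 instructions.
Total removed = 29 * 1 = 29
Remaining = 106 - 29 = 77

77


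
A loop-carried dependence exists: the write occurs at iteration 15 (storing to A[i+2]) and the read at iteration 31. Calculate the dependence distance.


Distance = read iteration - write iteration
= 31 - 15 = 16

16


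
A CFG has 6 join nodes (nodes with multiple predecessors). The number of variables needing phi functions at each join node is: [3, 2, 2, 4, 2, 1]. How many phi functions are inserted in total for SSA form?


Total phi functions = sum of phi functions at each join node
= 3 + 2 + 2 + 4 + 2 + 1 = 14

14
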